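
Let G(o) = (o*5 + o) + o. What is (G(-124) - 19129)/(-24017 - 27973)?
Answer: 19997/51990 ≈ 0.38463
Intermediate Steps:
G(o) = 7*o (G(o) = (5*o + o) + o = 6*o + o = 7*o)
(G(-124) - 19129)/(-24017 - 27973) = (7*(-124) - 19129)/(-24017 - 27973) = (-868 - 19129)/(-51990) = -19997*(-1/51990) = 19997/51990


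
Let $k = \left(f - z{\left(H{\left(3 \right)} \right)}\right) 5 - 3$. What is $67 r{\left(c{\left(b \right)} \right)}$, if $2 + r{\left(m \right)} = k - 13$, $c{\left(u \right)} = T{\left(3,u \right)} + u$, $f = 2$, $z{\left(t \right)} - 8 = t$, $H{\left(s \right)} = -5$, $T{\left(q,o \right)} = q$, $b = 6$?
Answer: $-1541$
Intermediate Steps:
$z{\left(t \right)} = 8 + t$
$k = -8$ ($k = \left(2 - \left(8 - 5\right)\right) 5 - 3 = \left(2 - 3\right) 5 - 3 = \left(-1\right) 5 - 3 = -5 - 3 = -8$)
$c{\left(u \right)} = 3 + u$
$r{\left(m \right)} = -23$ ($r{\left(m \right)} = -2 - 21 = -23$)
$67 r{\left(c{\left(b \right)} \right)} = 67 \left(-23\right) = -1541$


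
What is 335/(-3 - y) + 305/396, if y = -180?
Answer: 62215/23364 ≈ 2.6629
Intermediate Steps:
335/(-3 - y) + 305/396 = 335/(-3 - 1*(-180)) + 305/396 = 335/(-3 + 180) + 305*(1/396) = 335/177 + 305/396 = 62215/23364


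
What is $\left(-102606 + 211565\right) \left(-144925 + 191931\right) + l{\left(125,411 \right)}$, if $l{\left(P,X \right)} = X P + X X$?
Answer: $5121947050$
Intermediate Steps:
$l{\left(P,X \right)} = X^{2} + P X$ ($l{\left(P,X \right)} = P X + X^{2} = X^{2} + P X$)
$\left(-102606 + 211565\right) \left(-144925 + 191931\right) + l{\left(125,411 \right)} = \left(-102606 + 211565\right) \left(-144925 + 191931\right) + 411 \left(125 + 411\right) = 108959 \cdot 47006 + 411 \cdot 536 = 5121726754 + 220296 = 5121947050$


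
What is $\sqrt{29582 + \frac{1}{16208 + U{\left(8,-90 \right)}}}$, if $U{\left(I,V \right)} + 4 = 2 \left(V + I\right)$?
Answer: $\frac{\sqrt{1902726076810}}{8020} \approx 171.99$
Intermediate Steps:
$U{\left(I,V \right)} = -4 + 2 I + 2 V$ ($U{\left(I,V \right)} = -4 + 2 \left(V + I\right) = -4 + 2 \left(I + V\right) = -4 + \left(2 I + 2 V\right) = -4 + 2 I + 2 V$)
$\sqrt{29582 + \frac{1}{16208 + U{\left(8,-90 \right)}}} = \sqrt{29582 + \frac{1}{16208 + \left(-4 + 2 \cdot 8 + 2 \left(-90\right)\right)}} = \sqrt{29582 + \frac{1}{16208 - 168}} = \sqrt{29582 + \frac{1}{16040}} = \sqrt{\frac{474495281}{16040}} = \frac{\sqrt{1902726076810}}{8020}$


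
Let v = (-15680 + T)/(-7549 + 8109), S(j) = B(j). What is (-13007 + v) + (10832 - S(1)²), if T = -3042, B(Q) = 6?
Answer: -628441/280 ≈ -2244.4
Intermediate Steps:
S(j) = 6
v = -9361/280 (v = (-15680 - 3042)/(-7549 + 8109) = -18722/560 = -18722*1/560 = -9361/280 ≈ -33.432)
(-13007 + v) + (10832 - S(1)²) = (-13007 - 9361/280) + (10832 - 1*6²) = -3651321/280 + (10832 - 1*36) = -3651321/280 + (10832 - 36) = -3651321/280 + 10796 = -628441/280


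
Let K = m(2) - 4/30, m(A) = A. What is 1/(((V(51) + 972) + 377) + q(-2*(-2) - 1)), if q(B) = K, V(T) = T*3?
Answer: 15/22558 ≈ 0.00066495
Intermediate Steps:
V(T) = 3*T
K = 28/15 (K = 2 - 4/30 = 2 - 4*1/30 = 2 - 2/15 = 28/15 ≈ 1.8667)
q(B) = 28/15
1/(((V(51) + 972) + 377) + q(-2*(-2) - 1)) = 1/(((3*51 + 972) + 377) + 28/15) = 1/(((153 + 972) + 377) + 28/15) = 1/((1125 + 377) + 28/15) = 1/(1502 + 28/15) = 1/(22558/15) = 15/22558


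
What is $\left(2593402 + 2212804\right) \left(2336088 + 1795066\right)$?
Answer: $19855177141724$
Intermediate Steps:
$\left(2593402 + 2212804\right) \left(2336088 + 1795066\right) = 4806206 \cdot 4131154 = 19855177141724$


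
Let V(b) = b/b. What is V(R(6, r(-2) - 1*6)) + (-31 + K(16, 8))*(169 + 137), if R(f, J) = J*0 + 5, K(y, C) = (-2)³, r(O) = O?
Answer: -11933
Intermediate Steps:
K(y, C) = -8
R(f, J) = 5 (R(f, J) = 0 + 5 = 5)
V(b) = 1
V(R(6, r(-2) - 1*6)) + (-31 + K(16, 8))*(169 + 137) = 1 + (-31 - 8)*(169 + 137) = 1 - 39*306 = 1 - 11934 = -11933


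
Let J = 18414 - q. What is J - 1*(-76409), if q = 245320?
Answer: -150497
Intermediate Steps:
J = -226906 (J = 18414 - 1*245320 = 18414 - 245320 = -226906)
J - 1*(-76409) = -226906 - 1*(-76409) = -226906 + 76409 = -150497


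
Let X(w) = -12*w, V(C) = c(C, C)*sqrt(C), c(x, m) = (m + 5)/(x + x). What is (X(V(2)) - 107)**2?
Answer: 12331 + 4494*sqrt(2) ≈ 18686.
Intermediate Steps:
c(x, m) = (5 + m)/(2*x) (c(x, m) = (5 + m)/((2*x)) = (5 + m)*(1/(2*x)) = (5 + m)/(2*x))
V(C) = (5 + C)/(2*sqrt(C)) (V(C) = ((5 + C)/(2*C))*sqrt(C) = (5 + C)/(2*sqrt(C)))
(X(V(2)) - 107)**2 = (-6*(5 + 2)/sqrt(2) - 107)**2 = (-6*sqrt(2)/2*7 - 107)**2 = (-21*sqrt(2) - 107)**2 = (-107 - 21*sqrt(2))**2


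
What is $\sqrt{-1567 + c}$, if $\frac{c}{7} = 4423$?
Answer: $3 \sqrt{3266} \approx 171.45$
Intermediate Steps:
$c = 30961$ ($c = 7 \cdot 4423 = 30961$)
$\sqrt{-1567 + c} = \sqrt{-1567 + 30961} = \sqrt{29394} = 3 \sqrt{3266}$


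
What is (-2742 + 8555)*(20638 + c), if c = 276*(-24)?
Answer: 81463382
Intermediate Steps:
c = -6624
(-2742 + 8555)*(20638 + c) = (-2742 + 8555)*(20638 - 6624) = 5813*14014 = 81463382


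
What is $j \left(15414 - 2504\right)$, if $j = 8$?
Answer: $103280$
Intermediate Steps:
$j \left(15414 - 2504\right) = 8 \left(15414 - 2504\right) = 8 \cdot 12910 = 103280$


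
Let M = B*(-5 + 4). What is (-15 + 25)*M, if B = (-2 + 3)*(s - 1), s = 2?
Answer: -10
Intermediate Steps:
B = 1 (B = (-2 + 3)*(2 - 1) = 1*1 = 1)
M = -1 (M = 1*(-5 + 4) = 1*(-1) = -1)
(-15 + 25)*M = (-15 + 25)*(-1) = 10*(-1) = -10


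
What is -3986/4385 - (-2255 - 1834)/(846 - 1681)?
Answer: -850343/146459 ≈ -5.8060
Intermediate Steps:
-3986/4385 - (-2255 - 1834)/(846 - 1681) = -3986*1/4385 - (-4089)/(-835) = -3986/4385 - (-4089)*(-1)/835 = -3986/4385 - 1*4089/835 = -3986/4385 - 4089/835 = -850343/146459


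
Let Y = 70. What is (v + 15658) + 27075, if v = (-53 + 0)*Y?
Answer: 39023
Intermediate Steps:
v = -3710 (v = (-53 + 0)*70 = -53*70 = -3710)
(v + 15658) + 27075 = (-3710 + 15658) + 27075 = 11948 + 27075 = 39023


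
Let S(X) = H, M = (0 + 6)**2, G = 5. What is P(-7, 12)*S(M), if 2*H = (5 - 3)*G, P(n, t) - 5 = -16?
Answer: -55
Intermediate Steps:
P(n, t) = -11 (P(n, t) = 5 - 16 = -11)
M = 36 (M = 6**2 = 36)
H = 5 (H = ((5 - 3)*5)/2 = (2*5)/2 = (1/2)*10 = 5)
S(X) = 5
P(-7, 12)*S(M) = -11*5 = -55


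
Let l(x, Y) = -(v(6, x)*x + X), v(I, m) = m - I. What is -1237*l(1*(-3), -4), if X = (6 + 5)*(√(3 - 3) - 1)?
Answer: 19792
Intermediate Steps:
X = -11 (X = 11*(√0 - 1) = 11*(0 - 1) = 11*(-1) = -11)
l(x, Y) = 11 - x*(-6 + x) (l(x, Y) = -((x - 1*6)*x - 11) = -((x - 6)*x - 11) = -((-6 + x)*x - 11) = -(x*(-6 + x) - 11) = -(-11 + x*(-6 + x)) = 11 - x*(-6 + x))
-1237*l(1*(-3), -4) = -1237*(11 - 1*(-3)*(-6 + 1*(-3))) = -1237*(11 - 1*(-3)*(-6 - 3)) = -1237*(11 - 1*(-3)*(-9)) = -1237*(11 - 27) = -1237*(-16) = 19792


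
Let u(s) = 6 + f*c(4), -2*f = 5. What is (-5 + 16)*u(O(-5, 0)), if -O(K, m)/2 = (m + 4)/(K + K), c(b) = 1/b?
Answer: 473/8 ≈ 59.125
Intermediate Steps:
f = -5/2 (f = -½*5 = -5/2 ≈ -2.5000)
O(K, m) = -(4 + m)/K (O(K, m) = -2*(m + 4)/(K + K) = -2*(4 + m)/(2*K) = -2*(4 + m)*1/(2*K) = -(4 + m)/K)
u(s) = 43/8 (u(s) = 6 - 5/2/4 = 6 - 5/2*¼ = 6 - 5/8 = 43/8)
(-5 + 16)*u(O(-5, 0)) = (-5 + 16)*(43/8) = 11*(43/8) = 473/8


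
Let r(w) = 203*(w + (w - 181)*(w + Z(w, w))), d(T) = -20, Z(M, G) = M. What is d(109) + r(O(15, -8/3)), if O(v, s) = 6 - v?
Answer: 692413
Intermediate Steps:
r(w) = 203*w + 406*w*(-181 + w) (r(w) = 203*(w + (w - 181)*(w + w)) = 203*(w + (-181 + w)*(2*w)) = 203*(w + 2*w*(-181 + w)) = 203*w + 406*w*(-181 + w))
d(109) + r(O(15, -8/3)) = -20 + 203*(6 - 1*15)*(-361 + 2*(6 - 1*15)) = -20 + 203*(6 - 15)*(-361 + 2*(6 - 15)) = -20 + 203*(-9)*(-361 + 2*(-9)) = -20 + 203*(-9)*(-361 - 18) = -20 + 203*(-9)*(-379) = -20 + 692433 = 692413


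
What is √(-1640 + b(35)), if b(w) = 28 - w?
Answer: 3*I*√183 ≈ 40.583*I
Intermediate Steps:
√(-1640 + b(35)) = √(-1640 + (28 - 1*35)) = √(-1640 + (28 - 35)) = √(-1640 - 7) = √(-1647) = 3*I*√183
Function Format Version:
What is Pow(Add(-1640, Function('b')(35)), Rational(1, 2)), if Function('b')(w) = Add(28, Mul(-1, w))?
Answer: Mul(3, I, Pow(183, Rational(1, 2))) ≈ Mul(40.583, I)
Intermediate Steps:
Pow(Add(-1640, Function('b')(35)), Rational(1, 2)) = Pow(Add(-1640, Add(28, Mul(-1, 35))), Rational(1, 2)) = Pow(Add(-1640, Add(28, -35)), Rational(1, 2)) = Pow(Add(-1640, -7), Rational(1, 2)) = Pow(-1647, Rational(1, 2)) = Mul(3, I, Pow(183, Rational(1, 2)))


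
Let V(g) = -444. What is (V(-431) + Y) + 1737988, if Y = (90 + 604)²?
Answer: 2219180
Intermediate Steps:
Y = 481636 (Y = 694² = 481636)
(V(-431) + Y) + 1737988 = (-444 + 481636) + 1737988 = 481192 + 1737988 = 2219180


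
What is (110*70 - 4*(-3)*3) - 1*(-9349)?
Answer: 17085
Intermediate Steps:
(110*70 - 4*(-3)*3) - 1*(-9349) = (7700 + 12*3) + 9349 = (7700 + 36) + 9349 = 7736 + 9349 = 17085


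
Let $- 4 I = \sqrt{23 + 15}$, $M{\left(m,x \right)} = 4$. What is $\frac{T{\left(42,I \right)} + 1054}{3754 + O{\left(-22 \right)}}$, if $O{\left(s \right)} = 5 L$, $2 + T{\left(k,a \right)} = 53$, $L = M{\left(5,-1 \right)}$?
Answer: $\frac{65}{222} \approx 0.29279$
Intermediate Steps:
$I = - \frac{\sqrt{38}}{4}$ ($I = - \frac{\sqrt{23 + 15}}{4} = - \frac{\sqrt{38}}{4} \approx -1.5411$)
$L = 4$
$T{\left(k,a \right)} = 51$ ($T{\left(k,a \right)} = -2 + 53 = 51$)
$O{\left(s \right)} = 20$ ($O{\left(s \right)} = 5 \cdot 4 = 20$)
$\frac{T{\left(42,I \right)} + 1054}{3754 + O{\left(-22 \right)}} = \frac{51 + 1054}{3754 + 20} = \frac{1105}{3774} = 1105 \cdot \frac{1}{3774} = \frac{65}{222}$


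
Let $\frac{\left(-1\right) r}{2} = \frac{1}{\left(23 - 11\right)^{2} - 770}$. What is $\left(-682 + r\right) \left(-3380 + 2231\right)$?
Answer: $\frac{245271285}{313} \approx 7.8361 \cdot 10^{5}$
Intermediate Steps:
$r = \frac{1}{313}$ ($r = - \frac{2}{\left(23 - 11\right)^{2} - 770} = - \frac{2}{12^{2} - 770} = - \frac{2}{144 - 770} = - \frac{2}{-626} = \left(-2\right) \left(- \frac{1}{626}\right) = \frac{1}{313} \approx 0.0031949$)
$\left(-682 + r\right) \left(-3380 + 2231\right) = \left(-682 + \frac{1}{313}\right) \left(-3380 + 2231\right) = \left(- \frac{213465}{313}\right) \left(-1149\right) = \frac{245271285}{313}$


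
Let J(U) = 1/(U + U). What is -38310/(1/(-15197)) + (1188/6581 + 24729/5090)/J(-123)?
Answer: 9750991284488463/16748645 ≈ 5.8220e+8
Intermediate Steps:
J(U) = 1/(2*U)
-38310/(1/(-15197)) + (1188/6581 + 24729/5090)/J(-123) = -38310/(1/(-15197)) + (1188/6581 + 24729/5090)/(((1/2)/(-123))) = -38310/(-1/15197) + (1188*(1/6581) + 24729*(1/5090))/(((1/2)*(-1/123))) = -38310*(-15197) + (1188/6581 + 24729/5090)/(-1/246) = 582197070 + (168788469/33497290)*(-246) = 582197070 - 20760981687/16748645 = 9750991284488463/16748645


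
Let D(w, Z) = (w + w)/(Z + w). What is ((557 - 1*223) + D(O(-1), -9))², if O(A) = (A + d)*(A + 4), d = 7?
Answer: 114244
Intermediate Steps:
O(A) = (4 + A)*(7 + A) (O(A) = (A + 7)*(A + 4) = (7 + A)*(4 + A) = (4 + A)*(7 + A))
D(w, Z) = 2*w/(Z + w) (D(w, Z) = (2*w)/(Z + w) = 2*w/(Z + w))
((557 - 1*223) + D(O(-1), -9))² = ((557 - 1*223) + 2*(28 + (-1)² + 11*(-1))/(-9 + (28 + (-1)² + 11*(-1))))² = ((557 - 223) + 2*(28 + 1 - 11)/(-9 + (28 + 1 - 11)))² = (334 + 2*18/(-9 + 18))² = (334 + 2*18/9)² = (334 + 2*18*(⅑))² = (334 + 4)² = 338² = 114244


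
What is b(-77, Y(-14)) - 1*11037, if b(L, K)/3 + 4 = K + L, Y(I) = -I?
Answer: -11238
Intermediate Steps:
b(L, K) = -12 + 3*K + 3*L (b(L, K) = -12 + 3*(K + L) = -12 + (3*K + 3*L) = -12 + 3*K + 3*L)
b(-77, Y(-14)) - 1*11037 = (-12 + 3*(-1*(-14)) + 3*(-77)) - 1*11037 = (-12 + 3*14 - 231) - 11037 = (-12 + 42 - 231) - 11037 = -201 - 11037 = -11238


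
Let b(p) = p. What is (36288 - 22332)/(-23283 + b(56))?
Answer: -13956/23227 ≈ -0.60085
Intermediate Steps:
(36288 - 22332)/(-23283 + b(56)) = (36288 - 22332)/(-23283 + 56) = 13956/(-23227) = 13956*(-1/23227) = -13956/23227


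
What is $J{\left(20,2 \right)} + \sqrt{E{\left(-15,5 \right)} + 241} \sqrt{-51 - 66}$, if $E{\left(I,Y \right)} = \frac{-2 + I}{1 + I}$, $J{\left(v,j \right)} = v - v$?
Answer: $\frac{3 i \sqrt{617162}}{14} \approx 168.34 i$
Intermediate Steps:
$J{\left(v,j \right)} = 0$
$E{\left(I,Y \right)} = \frac{-2 + I}{1 + I}$
$J{\left(20,2 \right)} + \sqrt{E{\left(-15,5 \right)} + 241} \sqrt{-51 - 66} = 0 + \sqrt{\frac{-2 - 15}{1 - 15} + 241} \sqrt{-51 - 66} = 0 + \sqrt{\frac{1}{-14} \left(-17\right) + 241} \sqrt{-117} = 0 + \sqrt{\left(- \frac{1}{14}\right) \left(-17\right) + 241} \cdot 3 i \sqrt{13} = 0 + \sqrt{\frac{17}{14} + 241} \cdot 3 i \sqrt{13} = 0 + \sqrt{\frac{3391}{14}} \cdot 3 i \sqrt{13} = 0 + \frac{\sqrt{47474}}{14} \cdot 3 i \sqrt{13} = 0 + \frac{3 i \sqrt{617162}}{14} = \frac{3 i \sqrt{617162}}{14}$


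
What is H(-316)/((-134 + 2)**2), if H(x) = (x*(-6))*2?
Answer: 79/363 ≈ 0.21763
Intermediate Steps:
H(x) = -12*x (H(x) = -6*x*2 = -12*x)
H(-316)/((-134 + 2)**2) = (-12*(-316))/((-134 + 2)**2) = 3792/((-132)**2) = 3792/17424 = 3792*(1/17424) = 79/363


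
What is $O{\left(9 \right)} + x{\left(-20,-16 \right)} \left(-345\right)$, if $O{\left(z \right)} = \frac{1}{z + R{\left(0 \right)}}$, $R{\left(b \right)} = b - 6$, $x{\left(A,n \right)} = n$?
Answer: $\frac{16561}{3} \approx 5520.3$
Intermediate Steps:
$R{\left(b \right)} = -6 + b$
$O{\left(z \right)} = \frac{1}{-6 + z}$ ($O{\left(z \right)} = \frac{1}{z + \left(-6 + 0\right)} = \frac{1}{z - 6} = \frac{1}{-6 + z}$)
$O{\left(9 \right)} + x{\left(-20,-16 \right)} \left(-345\right) = \frac{1}{-6 + 9} - -5520 = \frac{1}{3} + 5520 = \frac{16561}{3}$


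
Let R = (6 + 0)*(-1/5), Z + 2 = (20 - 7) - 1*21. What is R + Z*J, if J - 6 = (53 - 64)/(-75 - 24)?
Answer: -2804/45 ≈ -62.311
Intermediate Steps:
Z = -10 (Z = -2 + ((20 - 7) - 1*21) = -2 + (13 - 21) = -2 - 8 = -10)
J = 55/9 (J = 6 + (53 - 64)/(-75 - 24) = 6 - 11/(-99) = 6 - 11*(-1/99) = 6 + ⅑ = 55/9 ≈ 6.1111)
R = -6/5 (R = 6*(-1*⅕) = 6*(-⅕) = -6/5 ≈ -1.2000)
R + Z*J = -6/5 - 10*55/9 = -6/5 - 550/9 = -2804/45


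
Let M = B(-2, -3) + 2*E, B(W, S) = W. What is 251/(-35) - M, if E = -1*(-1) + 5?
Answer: -601/35 ≈ -17.171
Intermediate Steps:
E = 6 (E = 1 + 5 = 6)
M = 10 (M = -2 + 2*6 = -2 + 12 = 10)
251/(-35) - M = 251/(-35) - 1*10 = 251*(-1/35) - 10 = -251/35 - 10 = -601/35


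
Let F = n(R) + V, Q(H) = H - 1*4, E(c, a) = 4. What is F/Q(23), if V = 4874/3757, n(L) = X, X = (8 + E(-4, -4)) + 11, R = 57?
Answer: 91285/71383 ≈ 1.2788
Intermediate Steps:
X = 23 (X = (8 + 4) + 11 = 12 + 11 = 23)
n(L) = 23
V = 4874/3757 (V = 4874*(1/3757) = 4874/3757 ≈ 1.2973)
Q(H) = -4 + H (Q(H) = H - 4 = -4 + H)
F = 91285/3757 (F = 23 + 4874/3757 = 91285/3757 ≈ 24.297)
F/Q(23) = 91285/(3757*(-4 + 23)) = (91285/3757)/19 = (91285/3757)*(1/19) = 91285/71383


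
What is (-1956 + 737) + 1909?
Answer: 690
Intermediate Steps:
(-1956 + 737) + 1909 = -1219 + 1909 = 690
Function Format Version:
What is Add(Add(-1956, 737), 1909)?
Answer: 690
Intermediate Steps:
Add(Add(-1956, 737), 1909) = Add(-1219, 1909) = 690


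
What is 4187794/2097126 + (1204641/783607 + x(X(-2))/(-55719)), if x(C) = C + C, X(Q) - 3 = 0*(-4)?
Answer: 17977709646493648/5086905150033531 ≈ 3.5341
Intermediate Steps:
X(Q) = 3 (X(Q) = 3 + 0*(-4) = 3 + 0 = 3)
x(C) = 2*C
4187794/2097126 + (1204641/783607 + x(X(-2))/(-55719)) = 4187794/2097126 + (1204641/783607 + (2*3)/(-55719)) = 4187794*(1/2097126) + (1204641*(1/783607) + 6*(-1/55719)) = 2093897/1048563 + (1204641/783607 - 2/18573) = 2093897/1048563 + 22372230079/14553932811 = 17977709646493648/5086905150033531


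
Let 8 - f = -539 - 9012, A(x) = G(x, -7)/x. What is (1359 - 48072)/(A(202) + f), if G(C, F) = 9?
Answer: -9436026/1930927 ≈ -4.8868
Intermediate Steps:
A(x) = 9/x
f = 9559 (f = 8 - (-539 - 9012) = 8 - 1*(-9551) = 8 + 9551 = 9559)
(1359 - 48072)/(A(202) + f) = (1359 - 48072)/(9/202 + 9559) = -46713/(9*(1/202) + 9559) = -46713/(9/202 + 9559) = -46713/1930927/202 = -46713*202/1930927 = -9436026/1930927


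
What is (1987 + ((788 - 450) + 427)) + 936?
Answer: 3688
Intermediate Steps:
(1987 + ((788 - 450) + 427)) + 936 = (1987 + (338 + 427)) + 936 = (1987 + 765) + 936 = 2752 + 936 = 3688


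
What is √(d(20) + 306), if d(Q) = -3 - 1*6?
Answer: 3*√33 ≈ 17.234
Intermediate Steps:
d(Q) = -9 (d(Q) = -3 - 6 = -9)
√(d(20) + 306) = √(-9 + 306) = √297 = 3*√33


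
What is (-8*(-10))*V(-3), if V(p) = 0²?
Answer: 0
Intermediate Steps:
V(p) = 0
(-8*(-10))*V(-3) = -8*(-10)*0 = 80*0 = 0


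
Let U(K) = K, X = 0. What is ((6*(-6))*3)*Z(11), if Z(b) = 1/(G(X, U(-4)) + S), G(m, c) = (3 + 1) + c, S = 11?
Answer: -108/11 ≈ -9.8182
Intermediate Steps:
G(m, c) = 4 + c
Z(b) = 1/11 (Z(b) = 1/((4 - 4) + 11) = 1/(0 + 11) = 1/11)
((6*(-6))*3)*Z(11) = ((6*(-6))*3)*(1/11) = -36*3*(1/11) = -108*1/11 = -108/11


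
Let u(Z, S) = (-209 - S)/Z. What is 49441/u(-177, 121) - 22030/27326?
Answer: 39854018947/1502930 ≈ 26518.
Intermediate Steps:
u(Z, S) = (-209 - S)/Z
49441/u(-177, 121) - 22030/27326 = 49441/(((-209 - 1*121)/(-177))) - 22030/27326 = 49441/((-(-209 - 121)/177)) - 22030*1/27326 = 49441/((-1/177*(-330))) - 11015/13663 = 49441/(110/59) - 11015/13663 = 49441*(59/110) - 11015/13663 = 2917019/110 - 11015/13663 = 39854018947/1502930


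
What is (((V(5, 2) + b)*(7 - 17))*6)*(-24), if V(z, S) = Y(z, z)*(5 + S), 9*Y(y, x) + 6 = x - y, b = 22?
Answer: 24960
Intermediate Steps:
Y(y, x) = -⅔ - y/9 + x/9 (Y(y, x) = -⅔ + (x - y)/9 = -⅔ + (-y/9 + x/9) = -⅔ - y/9 + x/9)
V(z, S) = -10/3 - 2*S/3 (V(z, S) = (-⅔ - z/9 + z/9)*(5 + S) = -2*(5 + S)/3 = -10/3 - 2*S/3)
(((V(5, 2) + b)*(7 - 17))*6)*(-24) = ((((-10/3 - ⅔*2) + 22)*(7 - 17))*6)*(-24) = ((((-10/3 - 4/3) + 22)*(-10))*6)*(-24) = (((-14/3 + 22)*(-10))*6)*(-24) = (((52/3)*(-10))*6)*(-24) = -520/3*6*(-24) = -1040*(-24) = 24960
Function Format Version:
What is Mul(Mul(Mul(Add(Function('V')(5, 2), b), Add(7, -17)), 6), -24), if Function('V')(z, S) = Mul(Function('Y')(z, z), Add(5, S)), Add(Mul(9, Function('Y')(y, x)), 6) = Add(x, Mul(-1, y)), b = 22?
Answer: 24960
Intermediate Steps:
Function('Y')(y, x) = Add(Rational(-2, 3), Mul(Rational(-1, 9), y), Mul(Rational(1, 9), x)) (Function('Y')(y, x) = Add(Rational(-2, 3), Mul(Rational(1, 9), Add(x, Mul(-1, y)))) = Add(Rational(-2, 3), Add(Mul(Rational(-1, 9), y), Mul(Rational(1, 9), x))) = Add(Rational(-2, 3), Mul(Rational(-1, 9), y), Mul(Rational(1, 9), x)))
Function('V')(z, S) = Add(Rational(-10, 3), Mul(Rational(-2, 3), S)) (Function('V')(z, S) = Mul(Add(Rational(-2, 3), Mul(Rational(-1, 9), z), Mul(Rational(1, 9), z)), Add(5, S)) = Mul(Rational(-2, 3), Add(5, S)) = Add(Rational(-10, 3), Mul(Rational(-2, 3), S)))
Mul(Mul(Mul(Add(Function('V')(5, 2), b), Add(7, -17)), 6), -24) = Mul(Mul(Mul(Add(Add(Rational(-10, 3), Mul(Rational(-2, 3), 2)), 22), Add(7, -17)), 6), -24) = Mul(Mul(Mul(Add(Add(Rational(-10, 3), Rational(-4, 3)), 22), -10), 6), -24) = Mul(Mul(Mul(Add(Rational(-14, 3), 22), -10), 6), -24) = Mul(Mul(Mul(Rational(52, 3), -10), 6), -24) = Mul(Mul(Rational(-520, 3), 6), -24) = Mul(-1040, -24) = 24960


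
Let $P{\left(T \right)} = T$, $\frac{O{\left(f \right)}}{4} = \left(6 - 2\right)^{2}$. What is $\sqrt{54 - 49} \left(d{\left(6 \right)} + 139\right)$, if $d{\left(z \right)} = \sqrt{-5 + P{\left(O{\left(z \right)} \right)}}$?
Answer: $\sqrt{5} \left(139 + \sqrt{59}\right) \approx 327.99$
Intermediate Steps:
$O{\left(f \right)} = 64$ ($O{\left(f \right)} = 4 \left(6 - 2\right)^{2} = 4 \cdot 4^{2} = 4 \cdot 16 = 64$)
$d{\left(z \right)} = \sqrt{59}$ ($d{\left(z \right)} = \sqrt{-5 + 64} = \sqrt{59}$)
$\sqrt{54 - 49} \left(d{\left(6 \right)} + 139\right) = \sqrt{54 - 49} \left(\sqrt{59} + 139\right) = \sqrt{5} \left(139 + \sqrt{59}\right)$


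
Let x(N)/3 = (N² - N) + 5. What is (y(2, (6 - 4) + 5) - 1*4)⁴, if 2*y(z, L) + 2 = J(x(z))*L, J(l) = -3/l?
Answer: 14641/16 ≈ 915.06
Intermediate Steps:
x(N) = 15 - 3*N + 3*N² (x(N) = 3*((N² - N) + 5) = 3*(5 + N² - N) = 15 - 3*N + 3*N²)
y(z, L) = -1 - 3*L/(2*(15 - 3*z + 3*z²)) (y(z, L) = -1 + ((-3/(15 - 3*z + 3*z²))*L)/2 = -1 + (-3*L/(15 - 3*z + 3*z²))/2 = -1 - 3*L/(2*(15 - 3*z + 3*z²)))
(y(2, (6 - 4) + 5) - 1*4)⁴ = ((-5 + 2 - 1*2² - ((6 - 4) + 5)/2)/(5 + 2² - 1*2) - 1*4)⁴ = ((-5 + 2 - 1*4 - (2 + 5)/2)/(5 + 4 - 2) - 4)⁴ = ((-5 + 2 - 4 - ½*7)/7 - 4)⁴ = ((-5 + 2 - 4 - 7/2)/7 - 4)⁴ = ((⅐)*(-21/2) - 4)⁴ = (-3/2 - 4)⁴ = (-11/2)⁴ = 14641/16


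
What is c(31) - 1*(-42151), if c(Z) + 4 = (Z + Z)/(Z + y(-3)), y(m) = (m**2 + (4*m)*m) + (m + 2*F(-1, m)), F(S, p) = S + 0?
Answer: 2992499/71 ≈ 42148.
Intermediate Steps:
F(S, p) = S
y(m) = -2 + m + 5*m**2 (y(m) = (m**2 + (4*m)*m) + (m + 2*(-1)) = (m**2 + 4*m**2) + (m - 2) = 5*m**2 + (-2 + m) = -2 + m + 5*m**2)
c(Z) = -4 + 2*Z/(40 + Z) (c(Z) = -4 + (Z + Z)/(Z + (-2 - 3 + 5*(-3)**2)) = -4 + (2*Z)/(Z + (-2 - 3 + 5*9)) = -4 + (2*Z)/(Z + (-2 - 3 + 45)) = -4 + (2*Z)/(Z + 40) = -4 + (2*Z)/(40 + Z) = -4 + 2*Z/(40 + Z))
c(31) - 1*(-42151) = 2*(-80 - 1*31)/(40 + 31) - 1*(-42151) = 2*(-80 - 31)/71 + 42151 = 2*(1/71)*(-111) + 42151 = -222/71 + 42151 = 2992499/71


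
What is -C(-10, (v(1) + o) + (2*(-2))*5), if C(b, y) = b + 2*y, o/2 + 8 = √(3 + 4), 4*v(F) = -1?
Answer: 165/2 - 4*√7 ≈ 71.917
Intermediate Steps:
v(F) = -¼ (v(F) = (¼)*(-1) = -¼)
o = -16 + 2*√7 (o = -16 + 2*√(3 + 4) = -16 + 2*√7 ≈ -10.708)
-C(-10, (v(1) + o) + (2*(-2))*5) = -(-10 + 2*((-¼ + (-16 + 2*√7)) + (2*(-2))*5)) = -(-10 + 2*((-65/4 + 2*√7) - 4*5)) = -(-10 + 2*((-65/4 + 2*√7) - 20)) = -(-10 + 2*(-145/4 + 2*√7)) = -(-10 + (-145/2 + 4*√7)) = -(-165/2 + 4*√7) = 165/2 - 4*√7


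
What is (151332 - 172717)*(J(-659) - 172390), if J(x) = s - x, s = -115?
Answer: 3674926710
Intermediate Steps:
J(x) = -115 - x
(151332 - 172717)*(J(-659) - 172390) = (151332 - 172717)*((-115 - 1*(-659)) - 172390) = -21385*((-115 + 659) - 172390) = -21385*(544 - 172390) = -21385*(-171846) = 3674926710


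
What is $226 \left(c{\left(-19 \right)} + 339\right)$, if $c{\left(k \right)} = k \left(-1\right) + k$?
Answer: $76614$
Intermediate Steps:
$c{\left(k \right)} = 0$ ($c{\left(k \right)} = - k + k = 0$)
$226 \left(c{\left(-19 \right)} + 339\right) = 226 \left(0 + 339\right) = 226 \cdot 339 = 76614$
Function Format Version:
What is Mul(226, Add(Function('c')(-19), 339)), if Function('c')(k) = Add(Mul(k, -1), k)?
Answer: 76614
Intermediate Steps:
Function('c')(k) = 0 (Function('c')(k) = Add(Mul(-1, k), k) = 0)
Mul(226, Add(Function('c')(-19), 339)) = Mul(226, Add(0, 339)) = Mul(226, 339) = 76614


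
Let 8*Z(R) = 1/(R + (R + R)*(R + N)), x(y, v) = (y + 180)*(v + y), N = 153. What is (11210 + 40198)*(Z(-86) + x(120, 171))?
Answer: 964902455881/215 ≈ 4.4879e+9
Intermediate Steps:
x(y, v) = (180 + y)*(v + y)
Z(R) = 1/(8*(R + 2*R*(153 + R))) (Z(R) = 1/(8*(R + (R + R)*(R + 153))) = 1/(8*(R + (2*R)*(153 + R))) = 1/(8*(R + 2*R*(153 + R))))
(11210 + 40198)*(Z(-86) + x(120, 171)) = (11210 + 40198)*((1/8)/(-86*(307 + 2*(-86))) + (120**2 + 180*171 + 180*120 + 171*120)) = 51408*((1/8)*(-1/86)/(307 - 172) + (14400 + 30780 + 21600 + 20520)) = 51408*((1/8)*(-1/86)/135 + 87300) = 51408*((1/8)*(-1/86)*(1/135) + 87300) = 51408*(-1/92880 + 87300) = 51408*(8108423999/92880) = 964902455881/215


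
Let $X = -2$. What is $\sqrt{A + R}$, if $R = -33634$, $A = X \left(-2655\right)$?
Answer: $2 i \sqrt{7081} \approx 168.3 i$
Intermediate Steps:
$A = 5310$ ($A = \left(-2\right) \left(-2655\right) = 5310$)
$\sqrt{A + R} = \sqrt{5310 - 33634} = \sqrt{-28324} = 2 i \sqrt{7081}$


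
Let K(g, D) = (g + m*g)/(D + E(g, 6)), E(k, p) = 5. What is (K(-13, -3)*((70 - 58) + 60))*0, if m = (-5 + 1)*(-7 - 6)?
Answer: 0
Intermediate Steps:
m = 52 (m = -4*(-13) = 52)
K(g, D) = 53*g/(5 + D) (K(g, D) = (g + 52*g)/(D + 5) = (53*g)/(5 + D) = 53*g/(5 + D))
(K(-13, -3)*((70 - 58) + 60))*0 = ((53*(-13)/(5 - 3))*((70 - 58) + 60))*0 = ((53*(-13)/2)*(12 + 60))*0 = ((53*(-13)*(1/2))*72)*0 = -689/2*72*0 = -24804*0 = 0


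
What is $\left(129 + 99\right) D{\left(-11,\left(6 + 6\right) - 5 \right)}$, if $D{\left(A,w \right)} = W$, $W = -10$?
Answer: $-2280$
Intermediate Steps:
$D{\left(A,w \right)} = -10$
$\left(129 + 99\right) D{\left(-11,\left(6 + 6\right) - 5 \right)} = \left(129 + 99\right) \left(-10\right) = 228 \left(-10\right) = -2280$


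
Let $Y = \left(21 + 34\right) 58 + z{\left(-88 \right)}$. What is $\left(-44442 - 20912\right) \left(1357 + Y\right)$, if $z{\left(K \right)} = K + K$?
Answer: $-285662334$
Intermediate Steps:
$z{\left(K \right)} = 2 K$
$Y = 3014$ ($Y = \left(21 + 34\right) 58 + 2 \left(-88\right) = 55 \cdot 58 - 176 = 3190 - 176 = 3014$)
$\left(-44442 - 20912\right) \left(1357 + Y\right) = \left(-44442 - 20912\right) \left(1357 + 3014\right) = \left(-65354\right) 4371 = -285662334$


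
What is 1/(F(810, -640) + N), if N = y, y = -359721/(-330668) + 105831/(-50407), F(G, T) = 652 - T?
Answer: 16667981876/21518170115131 ≈ 0.00077460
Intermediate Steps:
y = -16862468661/16667981876 (y = -359721*(-1/330668) + 105831*(-1/50407) = 359721/330668 - 105831/50407 = -16862468661/16667981876 ≈ -1.0117)
N = -16862468661/16667981876 ≈ -1.0117
1/(F(810, -640) + N) = 1/((652 - 1*(-640)) - 16862468661/16667981876) = 1/((652 + 640) - 16862468661/16667981876) = 1/(1292 - 16862468661/16667981876) = 1/(21518170115131/16667981876) = 16667981876/21518170115131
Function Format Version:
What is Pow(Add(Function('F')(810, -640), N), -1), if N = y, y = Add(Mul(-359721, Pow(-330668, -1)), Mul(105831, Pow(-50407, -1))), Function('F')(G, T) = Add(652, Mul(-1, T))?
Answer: Rational(16667981876, 21518170115131) ≈ 0.00077460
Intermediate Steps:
y = Rational(-16862468661, 16667981876) (y = Add(Mul(-359721, Rational(-1, 330668)), Mul(105831, Rational(-1, 50407))) = Add(Rational(359721, 330668), Rational(-105831, 50407)) = Rational(-16862468661, 16667981876) ≈ -1.0117)
N = Rational(-16862468661, 16667981876) ≈ -1.0117
Pow(Add(Function('F')(810, -640), N), -1) = Pow(Add(Add(652, Mul(-1, -640)), Rational(-16862468661, 16667981876)), -1) = Pow(Add(Add(652, 640), Rational(-16862468661, 16667981876)), -1) = Pow(Add(1292, Rational(-16862468661, 16667981876)), -1) = Pow(Rational(21518170115131, 16667981876), -1) = Rational(16667981876, 21518170115131)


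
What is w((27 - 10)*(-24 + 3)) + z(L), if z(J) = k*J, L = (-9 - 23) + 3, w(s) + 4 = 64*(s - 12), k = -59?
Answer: -21909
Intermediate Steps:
w(s) = -772 + 64*s (w(s) = -4 + 64*(s - 12) = -4 + 64*(-12 + s) = -4 + (-768 + 64*s) = -772 + 64*s)
L = -29 (L = -32 + 3 = -29)
z(J) = -59*J
w((27 - 10)*(-24 + 3)) + z(L) = (-772 + 64*((27 - 10)*(-24 + 3))) - 59*(-29) = (-772 + 64*(17*(-21))) + 1711 = (-772 + 64*(-357)) + 1711 = (-772 - 22848) + 1711 = -23620 + 1711 = -21909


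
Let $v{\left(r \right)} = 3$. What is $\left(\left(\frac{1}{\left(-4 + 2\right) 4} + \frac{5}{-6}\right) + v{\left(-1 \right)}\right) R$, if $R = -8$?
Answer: $- \frac{49}{3} \approx -16.333$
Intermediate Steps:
$\left(\left(\frac{1}{\left(-4 + 2\right) 4} + \frac{5}{-6}\right) + v{\left(-1 \right)}\right) R = \left(\left(\frac{1}{\left(-4 + 2\right) 4} + \frac{5}{-6}\right) + 3\right) \left(-8\right) = \left(\left(\frac{1}{-2} \cdot \frac{1}{4} + 5 \left(- \frac{1}{6}\right)\right) + 3\right) \left(-8\right) = \left(\left(\left(- \frac{1}{2}\right) \frac{1}{4} - \frac{5}{6}\right) + 3\right) \left(-8\right) = \left(\left(- \frac{1}{8} - \frac{5}{6}\right) + 3\right) \left(-8\right) = \left(- \frac{23}{24} + 3\right) \left(-8\right) = \frac{49}{24} \left(-8\right) = - \frac{49}{3}$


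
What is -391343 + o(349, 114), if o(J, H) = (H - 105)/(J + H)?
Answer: -181191800/463 ≈ -3.9134e+5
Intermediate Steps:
o(J, H) = (-105 + H)/(H + J)
-391343 + o(349, 114) = -391343 + (-105 + 114)/(114 + 349) = -391343 + 9/463 = -181191800/463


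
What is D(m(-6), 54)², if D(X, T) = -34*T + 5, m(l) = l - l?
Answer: 3352561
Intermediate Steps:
m(l) = 0
D(X, T) = 5 - 34*T
D(m(-6), 54)² = (5 - 34*54)² = (5 - 1836)² = (-1831)² = 3352561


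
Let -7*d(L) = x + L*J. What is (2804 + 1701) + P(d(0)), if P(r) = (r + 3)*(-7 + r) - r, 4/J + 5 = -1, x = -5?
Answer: 219566/49 ≈ 4480.9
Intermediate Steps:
J = -2/3 (J = 4/(-5 - 1) = 4/(-6) = 4*(-1/6) = -2/3 ≈ -0.66667)
d(L) = 5/7 + 2*L/21 (d(L) = -(-5 + L*(-2/3))/7 = -(-5 - 2*L/3)/7 = 5/7 + 2*L/21)
P(r) = -r + (-7 + r)*(3 + r) (P(r) = (3 + r)*(-7 + r) - r = (-7 + r)*(3 + r) - r = -r + (-7 + r)*(3 + r))
(2804 + 1701) + P(d(0)) = (2804 + 1701) + (-21 + (5/7 + (2/21)*0)**2 - 5*(5/7 + (2/21)*0)) = 4505 + (-21 + (5/7 + 0)**2 - 5*(5/7 + 0)) = 4505 + (-21 + (5/7)**2 - 5*5/7) = 4505 + (-21 + 25/49 - 25/7) = 4505 - 1179/49 = 219566/49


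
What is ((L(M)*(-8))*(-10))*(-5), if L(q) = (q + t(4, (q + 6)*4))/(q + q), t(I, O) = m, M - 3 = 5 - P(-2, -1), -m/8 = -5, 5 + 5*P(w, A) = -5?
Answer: -1000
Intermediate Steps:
P(w, A) = -2 (P(w, A) = -1 + (1/5)*(-5) = -1 - 1 = -2)
m = 40 (m = -8*(-5) = 40)
M = 10 (M = 3 + (5 - 1*(-2)) = 3 + (5 + 2) = 3 + 7 = 10)
t(I, O) = 40
L(q) = (40 + q)/(2*q) (L(q) = (q + 40)/(q + q) = (40 + q)/((2*q)) = (40 + q)*(1/(2*q)) = (40 + q)/(2*q))
((L(M)*(-8))*(-10))*(-5) = ((((1/2)*(40 + 10)/10)*(-8))*(-10))*(-5) = ((((1/2)*(1/10)*50)*(-8))*(-10))*(-5) = (((5/2)*(-8))*(-10))*(-5) = -20*(-10)*(-5) = 200*(-5) = -1000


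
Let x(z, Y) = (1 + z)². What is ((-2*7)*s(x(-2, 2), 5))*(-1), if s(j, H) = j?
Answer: 14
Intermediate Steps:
((-2*7)*s(x(-2, 2), 5))*(-1) = ((-2*7)*(1 - 2)²)*(-1) = -14*(-1)²*(-1) = -14*1*(-1) = -14*(-1) = 14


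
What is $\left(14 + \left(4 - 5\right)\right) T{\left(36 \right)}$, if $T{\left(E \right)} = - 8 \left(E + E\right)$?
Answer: $-7488$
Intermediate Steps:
$T{\left(E \right)} = - 16 E$ ($T{\left(E \right)} = - 8 \cdot 2 E = - 16 E$)
$\left(14 + \left(4 - 5\right)\right) T{\left(36 \right)} = \left(14 + \left(4 - 5\right)\right) \left(\left(-16\right) 36\right) = \left(14 + \left(4 - 5\right)\right) \left(-576\right) = \left(14 - 1\right) \left(-576\right) = 13 \left(-576\right) = -7488$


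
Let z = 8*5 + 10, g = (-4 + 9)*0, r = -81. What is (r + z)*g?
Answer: 0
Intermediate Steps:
g = 0 (g = 5*0 = 0)
z = 50 (z = 40 + 10 = 50)
(r + z)*g = (-81 + 50)*0 = -31*0 = 0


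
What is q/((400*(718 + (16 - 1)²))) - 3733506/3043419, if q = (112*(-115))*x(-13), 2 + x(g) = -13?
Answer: -29720649/41593393 ≈ -0.71455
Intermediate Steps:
x(g) = -15 (x(g) = -2 - 13 = -15)
q = 193200 (q = (112*(-115))*(-15) = -12880*(-15) = 193200)
q/((400*(718 + (16 - 1)²))) - 3733506/3043419 = 193200/((400*(718 + (16 - 1)²))) - 3733506/3043419 = 193200/((400*(718 + 15²))) - 3733506*1/3043419 = 193200/((400*(718 + 225))) - 1244502/1014473 = 193200/((400*943)) - 1244502/1014473 = 193200/377200 - 1244502/1014473 = 193200*(1/377200) - 1244502/1014473 = 21/41 - 1244502/1014473 = -29720649/41593393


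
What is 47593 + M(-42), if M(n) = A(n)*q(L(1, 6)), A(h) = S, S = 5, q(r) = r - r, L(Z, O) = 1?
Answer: 47593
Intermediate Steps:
q(r) = 0
A(h) = 5
M(n) = 0 (M(n) = 5*0 = 0)
47593 + M(-42) = 47593 + 0 = 47593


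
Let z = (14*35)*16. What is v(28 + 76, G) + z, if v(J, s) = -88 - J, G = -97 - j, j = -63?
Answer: 7648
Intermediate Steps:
G = -34 (G = -97 - 1*(-63) = -97 + 63 = -34)
z = 7840 (z = 490*16 = 7840)
v(28 + 76, G) + z = (-88 - (28 + 76)) + 7840 = (-88 - 1*104) + 7840 = (-88 - 104) + 7840 = -192 + 7840 = 7648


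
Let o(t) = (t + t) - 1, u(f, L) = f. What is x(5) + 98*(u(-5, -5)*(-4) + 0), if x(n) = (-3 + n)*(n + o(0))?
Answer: 1968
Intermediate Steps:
o(t) = -1 + 2*t (o(t) = 2*t - 1 = -1 + 2*t)
x(n) = (-1 + n)*(-3 + n) (x(n) = (-3 + n)*(n + (-1 + 2*0)) = (-3 + n)*(n + (-1 + 0)) = (-3 + n)*(n - 1) = (-3 + n)*(-1 + n) = (-1 + n)*(-3 + n))
x(5) + 98*(u(-5, -5)*(-4) + 0) = (3 + 5**2 - 4*5) + 98*(-5*(-4) + 0) = (3 + 25 - 20) + 98*(20 + 0) = 8 + 98*20 = 8 + 1960 = 1968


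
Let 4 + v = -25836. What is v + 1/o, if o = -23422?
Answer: -605224481/23422 ≈ -25840.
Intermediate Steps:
v = -25840 (v = -4 - 25836 = -25840)
v + 1/o = -25840 + 1/(-23422) = -25840 - 1/23422 = -605224481/23422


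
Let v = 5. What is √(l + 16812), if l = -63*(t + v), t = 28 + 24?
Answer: 3*√1469 ≈ 114.98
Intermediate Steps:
t = 52
l = -3591 (l = -63*(52 + 5) = -63*57 = -3591)
√(l + 16812) = √(-3591 + 16812) = √13221 = 3*√1469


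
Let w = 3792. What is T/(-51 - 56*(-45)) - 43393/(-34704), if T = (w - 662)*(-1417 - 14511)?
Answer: -576682763081/28561392 ≈ -20191.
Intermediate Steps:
T = -49854640 (T = (3792 - 662)*(-1417 - 14511) = 3130*(-15928) = -49854640)
T/(-51 - 56*(-45)) - 43393/(-34704) = -49854640/(-51 - 56*(-45)) - 43393/(-34704) = -49854640/(-51 + 2520) - 43393*(-1/34704) = -49854640/2469 + 43393/34704 = -576682763081/28561392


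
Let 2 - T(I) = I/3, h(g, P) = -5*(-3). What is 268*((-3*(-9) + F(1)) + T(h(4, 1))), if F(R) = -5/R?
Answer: 5092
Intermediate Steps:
h(g, P) = 15
T(I) = 2 - I/3
268*((-3*(-9) + F(1)) + T(h(4, 1))) = 268*((-3*(-9) - 5/1) + (2 - 1/3*15)) = 268*((27 - 5*1) + (2 - 5)) = 268*((27 - 5) - 3) = 268*(22 - 3) = 268*19 = 5092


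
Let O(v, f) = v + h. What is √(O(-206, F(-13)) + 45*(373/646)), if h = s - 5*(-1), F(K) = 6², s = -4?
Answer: I*√74706670/646 ≈ 13.38*I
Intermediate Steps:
F(K) = 36
h = 1 (h = -4 - 5*(-1) = -4 + 5 = 1)
O(v, f) = 1 + v (O(v, f) = v + 1 = 1 + v)
√(O(-206, F(-13)) + 45*(373/646)) = √((1 - 206) + 45*(373/646)) = √(-205 + 45*(373*(1/646))) = √(-205 + 45*(373/646)) = √(-205 + 16785/646) = √(-115645/646) = I*√74706670/646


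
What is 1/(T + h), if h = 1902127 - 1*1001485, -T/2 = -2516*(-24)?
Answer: 1/779874 ≈ 1.2823e-6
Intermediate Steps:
T = -120768 (T = -(-5032)*(-24) = -2*60384 = -120768)
h = 900642 (h = 1902127 - 1001485 = 900642)
1/(T + h) = 1/(-120768 + 900642) = 1/779874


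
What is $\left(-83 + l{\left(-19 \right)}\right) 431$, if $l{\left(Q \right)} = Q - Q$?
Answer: $-35773$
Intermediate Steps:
$l{\left(Q \right)} = 0$
$\left(-83 + l{\left(-19 \right)}\right) 431 = \left(-83 + 0\right) 431 = \left(-83\right) 431 = -35773$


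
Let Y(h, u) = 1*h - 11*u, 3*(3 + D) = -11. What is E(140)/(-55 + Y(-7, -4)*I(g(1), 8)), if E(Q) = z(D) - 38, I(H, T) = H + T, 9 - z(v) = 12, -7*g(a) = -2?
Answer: -287/1761 ≈ -0.16298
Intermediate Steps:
D = -20/3 (D = -3 + (1/3)*(-11) = -3 - 11/3 = -20/3 ≈ -6.6667)
Y(h, u) = h - 11*u
g(a) = 2/7 (g(a) = -1/7*(-2) = 2/7)
z(v) = -3 (z(v) = 9 - 1*12 = 9 - 12 = -3)
E(Q) = -41 (E(Q) = -3 - 38 = -41)
E(140)/(-55 + Y(-7, -4)*I(g(1), 8)) = -41/(-55 + (-7 - 11*(-4))*(2/7 + 8)) = -41/(-55 + (-7 + 44)*(58/7)) = -41/(-55 + 37*(58/7)) = -41/(-55 + 2146/7) = -41/1761/7 = -41*7/1761 = -287/1761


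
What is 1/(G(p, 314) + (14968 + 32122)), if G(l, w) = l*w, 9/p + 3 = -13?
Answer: 8/375307 ≈ 2.1316e-5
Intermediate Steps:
p = -9/16 (p = 9/(-3 - 13) = 9/(-16) = 9*(-1/16) = -9/16 ≈ -0.56250)
1/(G(p, 314) + (14968 + 32122)) = 1/(-9/16*314 + (14968 + 32122)) = 1/(-1413/8 + 47090) = 1/(375307/8) = 8/375307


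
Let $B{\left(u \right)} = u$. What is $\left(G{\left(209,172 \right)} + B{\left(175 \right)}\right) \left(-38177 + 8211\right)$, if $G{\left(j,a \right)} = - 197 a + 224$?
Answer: $1003411510$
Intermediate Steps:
$G{\left(j,a \right)} = 224 - 197 a$
$\left(G{\left(209,172 \right)} + B{\left(175 \right)}\right) \left(-38177 + 8211\right) = \left(\left(224 - 33884\right) + 175\right) \left(-38177 + 8211\right) = \left(\left(224 - 33884\right) + 175\right) \left(-29966\right) = \left(-33660 + 175\right) \left(-29966\right) = \left(-33485\right) \left(-29966\right) = 1003411510$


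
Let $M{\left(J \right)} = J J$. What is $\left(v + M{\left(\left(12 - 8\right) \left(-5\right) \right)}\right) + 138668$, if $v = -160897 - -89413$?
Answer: $67584$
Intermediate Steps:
$M{\left(J \right)} = J^{2}$
$v = -71484$ ($v = -160897 + 89413 = -71484$)
$\left(v + M{\left(\left(12 - 8\right) \left(-5\right) \right)}\right) + 138668 = \left(-71484 + \left(\left(12 - 8\right) \left(-5\right)\right)^{2}\right) + 138668 = \left(-71484 + \left(4 \left(-5\right)\right)^{2}\right) + 138668 = \left(-71484 + \left(-20\right)^{2}\right) + 138668 = \left(-71484 + 400\right) + 138668 = -71084 + 138668 = 67584$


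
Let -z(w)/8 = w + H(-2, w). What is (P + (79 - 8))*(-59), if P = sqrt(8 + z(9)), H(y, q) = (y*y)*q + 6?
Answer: -4189 - 1180*I ≈ -4189.0 - 1180.0*I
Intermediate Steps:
H(y, q) = 6 + q*y**2 (H(y, q) = y**2*q + 6 = q*y**2 + 6 = 6 + q*y**2)
z(w) = -48 - 40*w (z(w) = -8*(w + (6 + w*(-2)**2)) = -8*(w + (6 + w*4)) = -8*(w + (6 + 4*w)) = -8*(6 + 5*w) = -48 - 40*w)
P = 20*I (P = sqrt(8 + (-48 - 40*9)) = sqrt(8 + (-48 - 360)) = sqrt(8 - 408) = sqrt(-400) = 20*I ≈ 20.0*I)
(P + (79 - 8))*(-59) = (20*I + (79 - 8))*(-59) = (20*I + 71)*(-59) = (71 + 20*I)*(-59) = -4189 - 1180*I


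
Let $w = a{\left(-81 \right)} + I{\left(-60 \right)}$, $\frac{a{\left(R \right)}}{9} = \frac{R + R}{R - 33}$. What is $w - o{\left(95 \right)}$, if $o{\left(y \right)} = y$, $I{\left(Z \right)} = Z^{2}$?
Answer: $\frac{66838}{19} \approx 3517.8$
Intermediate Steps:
$a{\left(R \right)} = \frac{18 R}{-33 + R}$ ($a{\left(R \right)} = 9 \frac{R + R}{R - 33} = 9 \frac{2 R}{-33 + R} = \frac{18 R}{-33 + R}$)
$w = \frac{68643}{19}$ ($w = 18 \left(-81\right) \frac{1}{-33 - 81} + \left(-60\right)^{2} = 18 \left(-81\right) \frac{1}{-114} + 3600 = 18 \left(-81\right) \left(- \frac{1}{114}\right) + 3600 = \frac{243}{19} + 3600 = \frac{68643}{19} \approx 3612.8$)
$w - o{\left(95 \right)} = \frac{68643}{19} - 95 = \frac{66838}{19}$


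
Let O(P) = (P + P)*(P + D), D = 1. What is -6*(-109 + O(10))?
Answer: -666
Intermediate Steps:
O(P) = 2*P*(1 + P) (O(P) = (P + P)*(P + 1) = (2*P)*(1 + P) = 2*P*(1 + P))
-6*(-109 + O(10)) = -6*(-109 + 2*10*(1 + 10)) = -6*(-109 + 2*10*11) = -6*(-109 + 220) = -6*111 = -666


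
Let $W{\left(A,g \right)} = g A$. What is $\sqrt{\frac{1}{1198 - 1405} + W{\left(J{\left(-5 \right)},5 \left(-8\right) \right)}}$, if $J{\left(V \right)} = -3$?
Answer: $\frac{\sqrt{571297}}{69} \approx 10.954$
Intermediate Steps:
$W{\left(A,g \right)} = A g$
$\sqrt{\frac{1}{1198 - 1405} + W{\left(J{\left(-5 \right)},5 \left(-8\right) \right)}} = \sqrt{\frac{1}{1198 - 1405} - 3 \cdot 5 \left(-8\right)} = \sqrt{\frac{1}{-207} - -120} = \sqrt{- \frac{1}{207} + 120} = \sqrt{\frac{24839}{207}} = \frac{\sqrt{571297}}{69}$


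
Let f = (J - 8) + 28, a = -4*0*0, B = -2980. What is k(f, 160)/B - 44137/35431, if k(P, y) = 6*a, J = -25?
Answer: -44137/35431 ≈ -1.2457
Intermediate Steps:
a = 0 (a = 0*0 = 0)
f = -5 (f = (-25 - 8) + 28 = -33 + 28 = -5)
k(P, y) = 0 (k(P, y) = 6*0 = 0)
k(f, 160)/B - 44137/35431 = 0/(-2980) - 44137/35431 = 0*(-1/2980) - 44137*1/35431 = 0 - 44137/35431 = -44137/35431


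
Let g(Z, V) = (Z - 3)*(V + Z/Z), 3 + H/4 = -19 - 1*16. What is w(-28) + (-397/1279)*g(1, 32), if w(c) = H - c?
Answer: -132394/1279 ≈ -103.51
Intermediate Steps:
H = -152 (H = -12 + 4*(-19 - 1*16) = -12 + 4*(-19 - 16) = -12 + 4*(-35) = -12 - 140 = -152)
g(Z, V) = (1 + V)*(-3 + Z) (g(Z, V) = (-3 + Z)*(V + 1) = (-3 + Z)*(1 + V) = (1 + V)*(-3 + Z))
w(c) = -152 - c
w(-28) + (-397/1279)*g(1, 32) = (-152 - 1*(-28)) + (-397/1279)*(-3 + 1 - 3*32 + 32*1) = (-152 + 28) + (-397*1/1279)*(-3 + 1 - 96 + 32) = -124 - 397/1279*(-66) = -124 + 26202/1279 = -132394/1279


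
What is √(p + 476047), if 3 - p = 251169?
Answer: √224881 ≈ 474.22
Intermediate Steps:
p = -251166 (p = 3 - 1*251169 = 3 - 251169 = -251166)
√(p + 476047) = √(-251166 + 476047) = √224881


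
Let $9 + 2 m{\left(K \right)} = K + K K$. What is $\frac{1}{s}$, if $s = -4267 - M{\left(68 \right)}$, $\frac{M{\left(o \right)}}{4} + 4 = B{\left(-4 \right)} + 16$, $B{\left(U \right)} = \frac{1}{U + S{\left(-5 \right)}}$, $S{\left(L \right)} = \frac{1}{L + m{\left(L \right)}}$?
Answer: $- \frac{1}{4313} \approx -0.00023186$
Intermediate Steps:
$m{\left(K \right)} = - \frac{9}{2} + \frac{K}{2} + \frac{K^{2}}{2}$ ($m{\left(K \right)} = - \frac{9}{2} + \frac{K + K K}{2} = - \frac{9}{2} + \frac{K + K^{2}}{2} = - \frac{9}{2} + \left(\frac{K}{2} + \frac{K^{2}}{2}\right) = - \frac{9}{2} + \frac{K}{2} + \frac{K^{2}}{2}$)
$S{\left(L \right)} = \frac{1}{- \frac{9}{2} + \frac{L^{2}}{2} + \frac{3 L}{2}}$ ($S{\left(L \right)} = \frac{1}{L + \left(- \frac{9}{2} + \frac{L}{2} + \frac{L^{2}}{2}\right)} = \frac{1}{- \frac{9}{2} + \frac{L^{2}}{2} + \frac{3 L}{2}}$)
$B{\left(U \right)} = \frac{1}{2 + U}$ ($B{\left(U \right)} = \frac{1}{U + \frac{2}{-9 + \left(-5\right)^{2} + 3 \left(-5\right)}} = \frac{1}{U + \frac{2}{-9 + 25 - 15}} = \frac{1}{U + \frac{2}{1}} = \frac{1}{U + 2 \cdot 1} = \frac{1}{U + 2} = \frac{1}{2 + U}$)
$M{\left(o \right)} = 46$ ($M{\left(o \right)} = -16 + 4 \left(\frac{1}{2 - 4} + 16\right) = -16 + 4 \left(\frac{1}{-2} + 16\right) = -16 + 4 \left(- \frac{1}{2} + 16\right) = -16 + 4 \cdot \frac{31}{2} = -16 + 62 = 46$)
$s = -4313$ ($s = -4267 - 46 = -4313$)
$\frac{1}{s} = \frac{1}{-4313} = - \frac{1}{4313}$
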